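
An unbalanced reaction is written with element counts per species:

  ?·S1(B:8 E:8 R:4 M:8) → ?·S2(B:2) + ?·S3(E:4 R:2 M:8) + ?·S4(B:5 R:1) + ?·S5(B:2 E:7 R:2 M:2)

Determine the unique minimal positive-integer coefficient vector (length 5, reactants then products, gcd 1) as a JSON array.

Coefficients: [6, 5, 5, 6, 4]

B: 6·8 = 48 | 5·2+5·0+6·5+4·2 = 48
E: 6·8 = 48 | 5·0+5·4+6·0+4·7 = 48
R: 6·4 = 24 | 5·0+5·2+6·1+4·2 = 24
M: 6·8 = 48 | 5·0+5·8+6·0+4·2 = 48
gcd(6,5,5,6,4) = 1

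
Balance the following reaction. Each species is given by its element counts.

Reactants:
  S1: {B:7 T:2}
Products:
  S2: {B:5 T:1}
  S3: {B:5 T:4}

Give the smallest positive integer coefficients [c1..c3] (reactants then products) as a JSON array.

B: 5·7 = 35 | 6·5+1·5 = 35
T: 5·2 = 10 | 6·1+1·4 = 10
gcd(5,6,1) = 1

Coefficients: [5, 6, 1]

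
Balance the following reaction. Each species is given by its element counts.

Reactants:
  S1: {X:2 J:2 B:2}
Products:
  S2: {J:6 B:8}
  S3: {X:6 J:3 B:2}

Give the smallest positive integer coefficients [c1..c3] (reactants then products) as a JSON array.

Coefficients: [6, 1, 2]

X: 6·2 = 12 | 1·0+2·6 = 12
J: 6·2 = 12 | 1·6+2·3 = 12
B: 6·2 = 12 | 1·8+2·2 = 12
gcd(6,1,2) = 1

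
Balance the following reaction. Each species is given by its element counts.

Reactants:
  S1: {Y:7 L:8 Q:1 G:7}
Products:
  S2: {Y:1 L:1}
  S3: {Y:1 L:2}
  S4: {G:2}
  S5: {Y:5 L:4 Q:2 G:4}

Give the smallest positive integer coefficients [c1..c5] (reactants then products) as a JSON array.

Y: 2·7 = 14 | 6·1+3·1+5·0+1·5 = 14
L: 2·8 = 16 | 6·1+3·2+5·0+1·4 = 16
Q: 2·1 = 2 | 6·0+3·0+5·0+1·2 = 2
G: 2·7 = 14 | 6·0+3·0+5·2+1·4 = 14
gcd(2,6,3,5,1) = 1

Coefficients: [2, 6, 3, 5, 1]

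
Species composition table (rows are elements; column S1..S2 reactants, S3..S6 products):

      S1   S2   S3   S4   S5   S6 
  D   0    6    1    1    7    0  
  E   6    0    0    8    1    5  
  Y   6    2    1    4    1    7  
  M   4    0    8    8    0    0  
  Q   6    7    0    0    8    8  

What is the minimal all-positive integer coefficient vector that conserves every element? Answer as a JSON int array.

D: 6·0+4·6 = 24 | 2·1+1·1+3·7+5·0 = 24
E: 6·6+4·0 = 36 | 2·0+1·8+3·1+5·5 = 36
Y: 6·6+4·2 = 44 | 2·1+1·4+3·1+5·7 = 44
M: 6·4+4·0 = 24 | 2·8+1·8+3·0+5·0 = 24
Q: 6·6+4·7 = 64 | 2·0+1·0+3·8+5·8 = 64
gcd(6,4,2,1,3,5) = 1

Coefficients: [6, 4, 2, 1, 3, 5]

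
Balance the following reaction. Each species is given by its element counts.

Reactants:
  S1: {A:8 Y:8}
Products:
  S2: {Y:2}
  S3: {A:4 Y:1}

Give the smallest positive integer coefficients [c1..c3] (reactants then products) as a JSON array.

A: 1·8 = 8 | 3·0+2·4 = 8
Y: 1·8 = 8 | 3·2+2·1 = 8
gcd(1,3,2) = 1

Coefficients: [1, 3, 2]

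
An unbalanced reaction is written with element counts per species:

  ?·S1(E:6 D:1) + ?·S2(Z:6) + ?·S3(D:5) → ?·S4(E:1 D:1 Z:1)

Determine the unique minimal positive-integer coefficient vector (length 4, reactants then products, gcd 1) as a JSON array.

Coefficients: [1, 1, 1, 6]

E: 1·6+1·0+1·0 = 6 | 6·1 = 6
D: 1·1+1·0+1·5 = 6 | 6·1 = 6
Z: 1·0+1·6+1·0 = 6 | 6·1 = 6
gcd(1,1,1,6) = 1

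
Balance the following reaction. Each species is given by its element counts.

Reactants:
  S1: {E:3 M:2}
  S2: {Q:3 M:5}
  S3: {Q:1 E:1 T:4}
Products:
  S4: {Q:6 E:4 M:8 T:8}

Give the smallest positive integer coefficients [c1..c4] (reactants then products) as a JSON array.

Coefficients: [2, 4, 6, 3]

Q: 2·0+4·3+6·1 = 18 | 3·6 = 18
E: 2·3+4·0+6·1 = 12 | 3·4 = 12
M: 2·2+4·5+6·0 = 24 | 3·8 = 24
T: 2·0+4·0+6·4 = 24 | 3·8 = 24
gcd(2,4,6,3) = 1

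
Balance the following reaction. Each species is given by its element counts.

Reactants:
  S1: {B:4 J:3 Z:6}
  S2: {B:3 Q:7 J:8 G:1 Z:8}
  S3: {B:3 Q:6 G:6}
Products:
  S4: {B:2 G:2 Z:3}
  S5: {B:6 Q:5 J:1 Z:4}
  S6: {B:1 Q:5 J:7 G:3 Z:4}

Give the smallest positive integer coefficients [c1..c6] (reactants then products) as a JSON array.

B: 5·4+3·3+4·3 = 41 | 6·2+4·6+5·1 = 41
Q: 5·0+3·7+4·6 = 45 | 6·0+4·5+5·5 = 45
J: 5·3+3·8+4·0 = 39 | 6·0+4·1+5·7 = 39
G: 5·0+3·1+4·6 = 27 | 6·2+4·0+5·3 = 27
Z: 5·6+3·8+4·0 = 54 | 6·3+4·4+5·4 = 54
gcd(5,3,4,6,4,5) = 1

Coefficients: [5, 3, 4, 6, 4, 5]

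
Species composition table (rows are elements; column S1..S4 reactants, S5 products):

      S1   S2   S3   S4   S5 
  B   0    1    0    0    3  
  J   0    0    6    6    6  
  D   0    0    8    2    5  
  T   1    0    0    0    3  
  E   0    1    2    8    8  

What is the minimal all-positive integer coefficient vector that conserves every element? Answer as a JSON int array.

Coefficients: [6, 6, 1, 1, 2]

B: 6·0+6·1+1·0+1·0 = 6 | 2·3 = 6
J: 6·0+6·0+1·6+1·6 = 12 | 2·6 = 12
D: 6·0+6·0+1·8+1·2 = 10 | 2·5 = 10
T: 6·1+6·0+1·0+1·0 = 6 | 2·3 = 6
E: 6·0+6·1+1·2+1·8 = 16 | 2·8 = 16
gcd(6,6,1,1,2) = 1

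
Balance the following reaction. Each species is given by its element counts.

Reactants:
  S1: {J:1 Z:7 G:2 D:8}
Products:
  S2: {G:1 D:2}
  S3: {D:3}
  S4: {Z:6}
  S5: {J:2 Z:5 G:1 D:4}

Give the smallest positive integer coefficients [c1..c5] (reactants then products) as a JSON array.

J: 4·1 = 4 | 6·0+4·0+3·0+2·2 = 4
Z: 4·7 = 28 | 6·0+4·0+3·6+2·5 = 28
G: 4·2 = 8 | 6·1+4·0+3·0+2·1 = 8
D: 4·8 = 32 | 6·2+4·3+3·0+2·4 = 32
gcd(4,6,4,3,2) = 1

Coefficients: [4, 6, 4, 3, 2]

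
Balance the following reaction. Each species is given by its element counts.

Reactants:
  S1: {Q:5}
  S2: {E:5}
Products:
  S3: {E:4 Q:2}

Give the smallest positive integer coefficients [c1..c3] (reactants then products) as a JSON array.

Coefficients: [2, 4, 5]

E: 2·0+4·5 = 20 | 5·4 = 20
Q: 2·5+4·0 = 10 | 5·2 = 10
gcd(2,4,5) = 1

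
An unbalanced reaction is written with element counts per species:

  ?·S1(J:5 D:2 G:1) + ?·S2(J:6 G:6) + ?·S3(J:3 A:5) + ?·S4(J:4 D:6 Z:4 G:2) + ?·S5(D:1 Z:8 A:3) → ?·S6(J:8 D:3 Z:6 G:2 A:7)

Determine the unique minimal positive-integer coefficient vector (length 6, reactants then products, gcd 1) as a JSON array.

J: 4·5+1·6+6·3+1·4+4·0 = 48 | 6·8 = 48
D: 4·2+1·0+6·0+1·6+4·1 = 18 | 6·3 = 18
Z: 4·0+1·0+6·0+1·4+4·8 = 36 | 6·6 = 36
G: 4·1+1·6+6·0+1·2+4·0 = 12 | 6·2 = 12
A: 4·0+1·0+6·5+1·0+4·3 = 42 | 6·7 = 42
gcd(4,1,6,1,4,6) = 1

Coefficients: [4, 1, 6, 1, 4, 6]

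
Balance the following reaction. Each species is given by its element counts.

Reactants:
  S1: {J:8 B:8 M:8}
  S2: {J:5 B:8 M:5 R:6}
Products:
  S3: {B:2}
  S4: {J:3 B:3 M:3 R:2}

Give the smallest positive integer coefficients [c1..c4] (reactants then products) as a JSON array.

J: 1·8+2·5 = 18 | 3·0+6·3 = 18
B: 1·8+2·8 = 24 | 3·2+6·3 = 24
M: 1·8+2·5 = 18 | 3·0+6·3 = 18
R: 1·0+2·6 = 12 | 3·0+6·2 = 12
gcd(1,2,3,6) = 1

Coefficients: [1, 2, 3, 6]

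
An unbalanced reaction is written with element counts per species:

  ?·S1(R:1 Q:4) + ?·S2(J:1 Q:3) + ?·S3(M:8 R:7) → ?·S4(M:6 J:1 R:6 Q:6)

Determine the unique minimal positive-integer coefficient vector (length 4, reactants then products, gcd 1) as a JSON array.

M: 3·0+4·0+3·8 = 24 | 4·6 = 24
J: 3·0+4·1+3·0 = 4 | 4·1 = 4
R: 3·1+4·0+3·7 = 24 | 4·6 = 24
Q: 3·4+4·3+3·0 = 24 | 4·6 = 24
gcd(3,4,3,4) = 1

Coefficients: [3, 4, 3, 4]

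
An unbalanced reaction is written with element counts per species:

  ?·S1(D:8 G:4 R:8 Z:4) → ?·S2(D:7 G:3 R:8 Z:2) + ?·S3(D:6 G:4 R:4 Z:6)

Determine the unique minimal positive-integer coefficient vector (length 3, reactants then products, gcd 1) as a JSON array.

Coefficients: [5, 4, 2]

D: 5·8 = 40 | 4·7+2·6 = 40
G: 5·4 = 20 | 4·3+2·4 = 20
R: 5·8 = 40 | 4·8+2·4 = 40
Z: 5·4 = 20 | 4·2+2·6 = 20
gcd(5,4,2) = 1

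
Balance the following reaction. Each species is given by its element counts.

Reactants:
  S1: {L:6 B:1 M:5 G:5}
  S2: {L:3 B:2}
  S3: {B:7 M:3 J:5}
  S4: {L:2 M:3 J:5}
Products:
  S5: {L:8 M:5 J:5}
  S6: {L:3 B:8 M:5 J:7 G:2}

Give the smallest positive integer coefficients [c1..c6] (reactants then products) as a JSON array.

Coefficients: [2, 5, 4, 6, 3, 5]

L: 2·6+5·3+4·0+6·2 = 39 | 3·8+5·3 = 39
B: 2·1+5·2+4·7+6·0 = 40 | 3·0+5·8 = 40
M: 2·5+5·0+4·3+6·3 = 40 | 3·5+5·5 = 40
J: 2·0+5·0+4·5+6·5 = 50 | 3·5+5·7 = 50
G: 2·5+5·0+4·0+6·0 = 10 | 3·0+5·2 = 10
gcd(2,5,4,6,3,5) = 1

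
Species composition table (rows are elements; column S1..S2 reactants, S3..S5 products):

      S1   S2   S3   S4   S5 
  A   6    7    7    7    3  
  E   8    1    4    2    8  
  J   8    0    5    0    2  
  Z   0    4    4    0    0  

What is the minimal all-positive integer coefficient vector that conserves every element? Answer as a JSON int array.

A: 4·6+6·7 = 66 | 6·7+3·7+1·3 = 66
E: 4·8+6·1 = 38 | 6·4+3·2+1·8 = 38
J: 4·8+6·0 = 32 | 6·5+3·0+1·2 = 32
Z: 4·0+6·4 = 24 | 6·4+3·0+1·0 = 24
gcd(4,6,6,3,1) = 1

Coefficients: [4, 6, 6, 3, 1]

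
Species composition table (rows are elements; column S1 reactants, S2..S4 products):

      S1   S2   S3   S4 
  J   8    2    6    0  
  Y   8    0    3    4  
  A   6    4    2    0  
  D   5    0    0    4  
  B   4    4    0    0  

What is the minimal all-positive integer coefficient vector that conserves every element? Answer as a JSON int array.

J: 4·8 = 32 | 4·2+4·6+5·0 = 32
Y: 4·8 = 32 | 4·0+4·3+5·4 = 32
A: 4·6 = 24 | 4·4+4·2+5·0 = 24
D: 4·5 = 20 | 4·0+4·0+5·4 = 20
B: 4·4 = 16 | 4·4+4·0+5·0 = 16
gcd(4,4,4,5) = 1

Coefficients: [4, 4, 4, 5]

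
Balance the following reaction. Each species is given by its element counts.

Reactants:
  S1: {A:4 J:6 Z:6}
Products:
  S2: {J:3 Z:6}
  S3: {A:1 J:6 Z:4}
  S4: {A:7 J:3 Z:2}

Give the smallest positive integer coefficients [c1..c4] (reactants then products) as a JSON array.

Coefficients: [2, 1, 1, 1]

A: 2·4 = 8 | 1·0+1·1+1·7 = 8
J: 2·6 = 12 | 1·3+1·6+1·3 = 12
Z: 2·6 = 12 | 1·6+1·4+1·2 = 12
gcd(2,1,1,1) = 1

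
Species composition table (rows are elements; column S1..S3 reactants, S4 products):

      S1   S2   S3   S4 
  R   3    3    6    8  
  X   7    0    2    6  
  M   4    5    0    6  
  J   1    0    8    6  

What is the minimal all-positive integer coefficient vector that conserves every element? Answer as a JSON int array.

R: 2·3+2·3+2·6 = 24 | 3·8 = 24
X: 2·7+2·0+2·2 = 18 | 3·6 = 18
M: 2·4+2·5+2·0 = 18 | 3·6 = 18
J: 2·1+2·0+2·8 = 18 | 3·6 = 18
gcd(2,2,2,3) = 1

Coefficients: [2, 2, 2, 3]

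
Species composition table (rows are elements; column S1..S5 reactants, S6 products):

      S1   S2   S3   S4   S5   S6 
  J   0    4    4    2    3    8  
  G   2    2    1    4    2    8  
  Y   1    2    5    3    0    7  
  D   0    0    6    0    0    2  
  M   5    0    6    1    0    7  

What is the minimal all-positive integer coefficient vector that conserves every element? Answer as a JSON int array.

Coefficients: [5, 6, 2, 5, 2, 6]

J: 5·0+6·4+2·4+5·2+2·3 = 48 | 6·8 = 48
G: 5·2+6·2+2·1+5·4+2·2 = 48 | 6·8 = 48
Y: 5·1+6·2+2·5+5·3+2·0 = 42 | 6·7 = 42
D: 5·0+6·0+2·6+5·0+2·0 = 12 | 6·2 = 12
M: 5·5+6·0+2·6+5·1+2·0 = 42 | 6·7 = 42
gcd(5,6,2,5,2,6) = 1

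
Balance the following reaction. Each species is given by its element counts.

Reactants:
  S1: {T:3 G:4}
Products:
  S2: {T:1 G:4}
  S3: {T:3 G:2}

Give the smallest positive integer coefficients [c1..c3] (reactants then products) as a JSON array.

T: 5·3 = 15 | 3·1+4·3 = 15
G: 5·4 = 20 | 3·4+4·2 = 20
gcd(5,3,4) = 1

Coefficients: [5, 3, 4]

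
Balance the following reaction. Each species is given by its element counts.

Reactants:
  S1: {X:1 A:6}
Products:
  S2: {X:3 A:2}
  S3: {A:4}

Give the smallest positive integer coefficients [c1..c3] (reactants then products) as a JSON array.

Coefficients: [3, 1, 4]

X: 3·1 = 3 | 1·3+4·0 = 3
A: 3·6 = 18 | 1·2+4·4 = 18
gcd(3,1,4) = 1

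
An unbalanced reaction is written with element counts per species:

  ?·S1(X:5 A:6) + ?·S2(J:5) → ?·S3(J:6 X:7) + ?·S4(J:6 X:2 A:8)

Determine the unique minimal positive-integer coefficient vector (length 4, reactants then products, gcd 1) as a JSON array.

Coefficients: [4, 6, 2, 3]

J: 4·0+6·5 = 30 | 2·6+3·6 = 30
X: 4·5+6·0 = 20 | 2·7+3·2 = 20
A: 4·6+6·0 = 24 | 2·0+3·8 = 24
gcd(4,6,2,3) = 1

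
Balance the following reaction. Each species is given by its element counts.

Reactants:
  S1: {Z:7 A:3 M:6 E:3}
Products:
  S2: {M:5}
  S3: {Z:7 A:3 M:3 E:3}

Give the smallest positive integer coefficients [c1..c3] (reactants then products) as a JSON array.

Z: 5·7 = 35 | 3·0+5·7 = 35
A: 5·3 = 15 | 3·0+5·3 = 15
M: 5·6 = 30 | 3·5+5·3 = 30
E: 5·3 = 15 | 3·0+5·3 = 15
gcd(5,3,5) = 1

Coefficients: [5, 3, 5]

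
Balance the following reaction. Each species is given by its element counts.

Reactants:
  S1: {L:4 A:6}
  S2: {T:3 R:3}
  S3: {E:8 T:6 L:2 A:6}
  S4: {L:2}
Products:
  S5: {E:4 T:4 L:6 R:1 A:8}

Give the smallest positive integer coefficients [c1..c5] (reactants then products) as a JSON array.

Coefficients: [5, 2, 3, 5, 6]

E: 5·0+2·0+3·8+5·0 = 24 | 6·4 = 24
T: 5·0+2·3+3·6+5·0 = 24 | 6·4 = 24
L: 5·4+2·0+3·2+5·2 = 36 | 6·6 = 36
R: 5·0+2·3+3·0+5·0 = 6 | 6·1 = 6
A: 5·6+2·0+3·6+5·0 = 48 | 6·8 = 48
gcd(5,2,3,5,6) = 1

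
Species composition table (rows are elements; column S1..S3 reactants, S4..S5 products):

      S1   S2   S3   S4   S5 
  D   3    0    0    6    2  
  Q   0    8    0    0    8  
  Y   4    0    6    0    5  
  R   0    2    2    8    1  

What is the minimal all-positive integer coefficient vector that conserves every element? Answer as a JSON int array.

Coefficients: [6, 6, 1, 1, 6]

D: 6·3+6·0+1·0 = 18 | 1·6+6·2 = 18
Q: 6·0+6·8+1·0 = 48 | 1·0+6·8 = 48
Y: 6·4+6·0+1·6 = 30 | 1·0+6·5 = 30
R: 6·0+6·2+1·2 = 14 | 1·8+6·1 = 14
gcd(6,6,1,1,6) = 1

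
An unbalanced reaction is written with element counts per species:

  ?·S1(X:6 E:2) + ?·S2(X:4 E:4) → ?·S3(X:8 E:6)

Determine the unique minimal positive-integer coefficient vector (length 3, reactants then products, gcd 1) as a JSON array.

X: 2·6+5·4 = 32 | 4·8 = 32
E: 2·2+5·4 = 24 | 4·6 = 24
gcd(2,5,4) = 1

Coefficients: [2, 5, 4]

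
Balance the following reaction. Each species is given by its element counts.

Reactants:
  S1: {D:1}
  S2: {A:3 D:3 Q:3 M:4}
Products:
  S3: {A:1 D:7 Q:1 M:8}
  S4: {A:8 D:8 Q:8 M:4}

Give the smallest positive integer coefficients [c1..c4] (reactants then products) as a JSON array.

Coefficients: [6, 3, 1, 1]

A: 6·0+3·3 = 9 | 1·1+1·8 = 9
D: 6·1+3·3 = 15 | 1·7+1·8 = 15
Q: 6·0+3·3 = 9 | 1·1+1·8 = 9
M: 6·0+3·4 = 12 | 1·8+1·4 = 12
gcd(6,3,1,1) = 1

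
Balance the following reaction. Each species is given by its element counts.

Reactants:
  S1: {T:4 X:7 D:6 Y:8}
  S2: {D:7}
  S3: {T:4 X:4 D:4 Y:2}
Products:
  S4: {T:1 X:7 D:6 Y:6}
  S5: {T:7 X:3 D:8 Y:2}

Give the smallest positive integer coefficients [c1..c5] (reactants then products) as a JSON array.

T: 2·4+2·0+4·4 = 24 | 3·1+3·7 = 24
X: 2·7+2·0+4·4 = 30 | 3·7+3·3 = 30
D: 2·6+2·7+4·4 = 42 | 3·6+3·8 = 42
Y: 2·8+2·0+4·2 = 24 | 3·6+3·2 = 24
gcd(2,2,4,3,3) = 1

Coefficients: [2, 2, 4, 3, 3]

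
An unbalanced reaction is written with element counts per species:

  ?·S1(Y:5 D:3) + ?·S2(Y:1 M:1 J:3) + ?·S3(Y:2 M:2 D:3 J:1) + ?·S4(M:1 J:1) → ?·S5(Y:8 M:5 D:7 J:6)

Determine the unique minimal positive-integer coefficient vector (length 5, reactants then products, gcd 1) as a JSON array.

Y: 2·5+4·1+5·2+1·0 = 24 | 3·8 = 24
M: 2·0+4·1+5·2+1·1 = 15 | 3·5 = 15
D: 2·3+4·0+5·3+1·0 = 21 | 3·7 = 21
J: 2·0+4·3+5·1+1·1 = 18 | 3·6 = 18
gcd(2,4,5,1,3) = 1

Coefficients: [2, 4, 5, 1, 3]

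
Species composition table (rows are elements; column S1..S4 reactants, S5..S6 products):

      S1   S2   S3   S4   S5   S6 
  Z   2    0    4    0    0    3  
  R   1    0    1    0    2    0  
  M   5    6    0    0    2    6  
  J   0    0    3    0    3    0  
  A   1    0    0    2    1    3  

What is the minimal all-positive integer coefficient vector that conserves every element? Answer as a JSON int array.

Coefficients: [2, 3, 2, 6, 2, 4]

Z: 2·2+3·0+2·4+6·0 = 12 | 2·0+4·3 = 12
R: 2·1+3·0+2·1+6·0 = 4 | 2·2+4·0 = 4
M: 2·5+3·6+2·0+6·0 = 28 | 2·2+4·6 = 28
J: 2·0+3·0+2·3+6·0 = 6 | 2·3+4·0 = 6
A: 2·1+3·0+2·0+6·2 = 14 | 2·1+4·3 = 14
gcd(2,3,2,6,2,4) = 1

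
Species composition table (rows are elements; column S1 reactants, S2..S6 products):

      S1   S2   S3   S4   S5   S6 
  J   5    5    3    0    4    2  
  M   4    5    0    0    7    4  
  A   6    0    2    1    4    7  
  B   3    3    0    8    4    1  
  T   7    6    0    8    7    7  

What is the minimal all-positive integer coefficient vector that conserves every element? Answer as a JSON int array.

J: 6·5 = 30 | 1·5+5·3+1·0+1·4+3·2 = 30
M: 6·4 = 24 | 1·5+5·0+1·0+1·7+3·4 = 24
A: 6·6 = 36 | 1·0+5·2+1·1+1·4+3·7 = 36
B: 6·3 = 18 | 1·3+5·0+1·8+1·4+3·1 = 18
T: 6·7 = 42 | 1·6+5·0+1·8+1·7+3·7 = 42
gcd(6,1,5,1,1,3) = 1

Coefficients: [6, 1, 5, 1, 1, 3]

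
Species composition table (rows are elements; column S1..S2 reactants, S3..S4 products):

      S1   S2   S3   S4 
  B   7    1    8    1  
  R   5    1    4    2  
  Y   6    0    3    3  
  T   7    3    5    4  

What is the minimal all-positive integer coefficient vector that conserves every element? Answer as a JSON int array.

Coefficients: [5, 3, 4, 6]

B: 5·7+3·1 = 38 | 4·8+6·1 = 38
R: 5·5+3·1 = 28 | 4·4+6·2 = 28
Y: 5·6+3·0 = 30 | 4·3+6·3 = 30
T: 5·7+3·3 = 44 | 4·5+6·4 = 44
gcd(5,3,4,6) = 1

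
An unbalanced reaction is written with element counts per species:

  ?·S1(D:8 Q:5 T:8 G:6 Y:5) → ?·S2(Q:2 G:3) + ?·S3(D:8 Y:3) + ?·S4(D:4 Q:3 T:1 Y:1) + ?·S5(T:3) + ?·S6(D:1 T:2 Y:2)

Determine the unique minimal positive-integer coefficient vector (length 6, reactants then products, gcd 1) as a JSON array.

D: 3·8 = 24 | 6·0+2·8+1·4+5·0+4·1 = 24
Q: 3·5 = 15 | 6·2+2·0+1·3+5·0+4·0 = 15
T: 3·8 = 24 | 6·0+2·0+1·1+5·3+4·2 = 24
G: 3·6 = 18 | 6·3+2·0+1·0+5·0+4·0 = 18
Y: 3·5 = 15 | 6·0+2·3+1·1+5·0+4·2 = 15
gcd(3,6,2,1,5,4) = 1

Coefficients: [3, 6, 2, 1, 5, 4]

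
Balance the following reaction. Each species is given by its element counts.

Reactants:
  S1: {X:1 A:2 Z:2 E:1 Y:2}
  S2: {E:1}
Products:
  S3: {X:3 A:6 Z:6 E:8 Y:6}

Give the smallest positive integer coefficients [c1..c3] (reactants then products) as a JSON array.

X: 3·1+5·0 = 3 | 1·3 = 3
A: 3·2+5·0 = 6 | 1·6 = 6
Z: 3·2+5·0 = 6 | 1·6 = 6
E: 3·1+5·1 = 8 | 1·8 = 8
Y: 3·2+5·0 = 6 | 1·6 = 6
gcd(3,5,1) = 1

Coefficients: [3, 5, 1]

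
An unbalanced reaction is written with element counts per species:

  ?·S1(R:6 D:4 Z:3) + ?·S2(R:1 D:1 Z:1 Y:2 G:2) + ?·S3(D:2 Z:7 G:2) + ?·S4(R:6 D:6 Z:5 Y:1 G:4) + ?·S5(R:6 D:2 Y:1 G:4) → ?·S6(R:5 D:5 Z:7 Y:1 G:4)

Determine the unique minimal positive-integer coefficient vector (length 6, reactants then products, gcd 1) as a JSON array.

Coefficients: [1, 1, 3, 2, 1, 5]

R: 1·6+1·1+3·0+2·6+1·6 = 25 | 5·5 = 25
D: 1·4+1·1+3·2+2·6+1·2 = 25 | 5·5 = 25
Z: 1·3+1·1+3·7+2·5+1·0 = 35 | 5·7 = 35
Y: 1·0+1·2+3·0+2·1+1·1 = 5 | 5·1 = 5
G: 1·0+1·2+3·2+2·4+1·4 = 20 | 5·4 = 20
gcd(1,1,3,2,1,5) = 1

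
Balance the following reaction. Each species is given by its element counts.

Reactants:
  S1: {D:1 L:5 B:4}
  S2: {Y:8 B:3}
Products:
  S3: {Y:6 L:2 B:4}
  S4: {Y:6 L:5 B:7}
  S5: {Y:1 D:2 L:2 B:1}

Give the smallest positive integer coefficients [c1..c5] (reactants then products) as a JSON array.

Y: 4·0+4·8 = 32 | 3·6+2·6+2·1 = 32
D: 4·1+4·0 = 4 | 3·0+2·0+2·2 = 4
L: 4·5+4·0 = 20 | 3·2+2·5+2·2 = 20
B: 4·4+4·3 = 28 | 3·4+2·7+2·1 = 28
gcd(4,4,3,2,2) = 1

Coefficients: [4, 4, 3, 2, 2]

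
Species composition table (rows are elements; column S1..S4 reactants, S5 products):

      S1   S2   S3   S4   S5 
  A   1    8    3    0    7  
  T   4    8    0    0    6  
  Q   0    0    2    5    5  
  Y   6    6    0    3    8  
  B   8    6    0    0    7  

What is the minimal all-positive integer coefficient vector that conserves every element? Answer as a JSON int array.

A: 3·1+3·8+5·3+4·0 = 42 | 6·7 = 42
T: 3·4+3·8+5·0+4·0 = 36 | 6·6 = 36
Q: 3·0+3·0+5·2+4·5 = 30 | 6·5 = 30
Y: 3·6+3·6+5·0+4·3 = 48 | 6·8 = 48
B: 3·8+3·6+5·0+4·0 = 42 | 6·7 = 42
gcd(3,3,5,4,6) = 1

Coefficients: [3, 3, 5, 4, 6]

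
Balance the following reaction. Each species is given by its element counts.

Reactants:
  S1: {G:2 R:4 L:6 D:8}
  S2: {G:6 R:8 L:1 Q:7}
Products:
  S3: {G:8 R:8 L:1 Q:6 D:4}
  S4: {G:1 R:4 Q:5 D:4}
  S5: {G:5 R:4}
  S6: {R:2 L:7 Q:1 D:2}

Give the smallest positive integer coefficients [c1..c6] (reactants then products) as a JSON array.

Coefficients: [4, 5, 1, 5, 5, 4]

G: 4·2+5·6 = 38 | 1·8+5·1+5·5+4·0 = 38
R: 4·4+5·8 = 56 | 1·8+5·4+5·4+4·2 = 56
L: 4·6+5·1 = 29 | 1·1+5·0+5·0+4·7 = 29
Q: 4·0+5·7 = 35 | 1·6+5·5+5·0+4·1 = 35
D: 4·8+5·0 = 32 | 1·4+5·4+5·0+4·2 = 32
gcd(4,5,1,5,5,4) = 1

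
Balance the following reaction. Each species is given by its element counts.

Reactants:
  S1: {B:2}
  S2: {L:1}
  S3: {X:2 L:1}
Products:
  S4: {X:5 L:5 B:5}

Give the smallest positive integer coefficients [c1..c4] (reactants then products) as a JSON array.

Coefficients: [5, 5, 5, 2]

X: 5·0+5·0+5·2 = 10 | 2·5 = 10
L: 5·0+5·1+5·1 = 10 | 2·5 = 10
B: 5·2+5·0+5·0 = 10 | 2·5 = 10
gcd(5,5,5,2) = 1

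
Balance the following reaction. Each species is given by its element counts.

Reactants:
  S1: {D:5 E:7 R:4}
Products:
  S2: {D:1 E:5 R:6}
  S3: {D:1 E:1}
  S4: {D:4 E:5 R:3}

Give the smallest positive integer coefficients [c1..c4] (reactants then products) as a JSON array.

D: 3·5 = 15 | 1·1+6·1+2·4 = 15
E: 3·7 = 21 | 1·5+6·1+2·5 = 21
R: 3·4 = 12 | 1·6+6·0+2·3 = 12
gcd(3,1,6,2) = 1

Coefficients: [3, 1, 6, 2]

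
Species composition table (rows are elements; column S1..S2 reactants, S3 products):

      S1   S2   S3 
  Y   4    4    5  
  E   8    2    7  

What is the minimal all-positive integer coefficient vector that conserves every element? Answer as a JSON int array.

Y: 3·4+2·4 = 20 | 4·5 = 20
E: 3·8+2·2 = 28 | 4·7 = 28
gcd(3,2,4) = 1

Coefficients: [3, 2, 4]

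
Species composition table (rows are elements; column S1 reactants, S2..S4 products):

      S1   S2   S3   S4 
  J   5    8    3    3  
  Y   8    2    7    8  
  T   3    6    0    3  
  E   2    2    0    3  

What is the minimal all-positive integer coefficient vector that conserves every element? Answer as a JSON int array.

Coefficients: [4, 1, 2, 2]

J: 4·5 = 20 | 1·8+2·3+2·3 = 20
Y: 4·8 = 32 | 1·2+2·7+2·8 = 32
T: 4·3 = 12 | 1·6+2·0+2·3 = 12
E: 4·2 = 8 | 1·2+2·0+2·3 = 8
gcd(4,1,2,2) = 1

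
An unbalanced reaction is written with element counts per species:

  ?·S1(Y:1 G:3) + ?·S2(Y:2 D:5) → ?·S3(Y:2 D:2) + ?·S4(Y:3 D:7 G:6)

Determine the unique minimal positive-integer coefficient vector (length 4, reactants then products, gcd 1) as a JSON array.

Y: 4·1+4·2 = 12 | 3·2+2·3 = 12
D: 4·0+4·5 = 20 | 3·2+2·7 = 20
G: 4·3+4·0 = 12 | 3·0+2·6 = 12
gcd(4,4,3,2) = 1

Coefficients: [4, 4, 3, 2]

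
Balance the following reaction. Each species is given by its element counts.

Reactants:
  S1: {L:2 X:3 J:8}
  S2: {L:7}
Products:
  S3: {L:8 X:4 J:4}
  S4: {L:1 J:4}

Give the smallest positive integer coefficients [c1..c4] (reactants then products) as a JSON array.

L: 4·2+3·7 = 29 | 3·8+5·1 = 29
X: 4·3+3·0 = 12 | 3·4+5·0 = 12
J: 4·8+3·0 = 32 | 3·4+5·4 = 32
gcd(4,3,3,5) = 1

Coefficients: [4, 3, 3, 5]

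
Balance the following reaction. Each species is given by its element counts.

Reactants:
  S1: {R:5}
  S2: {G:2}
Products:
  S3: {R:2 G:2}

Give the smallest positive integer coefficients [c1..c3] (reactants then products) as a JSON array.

Coefficients: [2, 5, 5]

R: 2·5+5·0 = 10 | 5·2 = 10
G: 2·0+5·2 = 10 | 5·2 = 10
gcd(2,5,5) = 1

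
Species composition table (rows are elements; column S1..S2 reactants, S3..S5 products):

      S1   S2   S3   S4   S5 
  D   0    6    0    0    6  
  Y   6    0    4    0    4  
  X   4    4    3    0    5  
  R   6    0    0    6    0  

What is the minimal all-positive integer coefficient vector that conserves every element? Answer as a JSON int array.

Coefficients: [4, 1, 5, 4, 1]

D: 4·0+1·6 = 6 | 5·0+4·0+1·6 = 6
Y: 4·6+1·0 = 24 | 5·4+4·0+1·4 = 24
X: 4·4+1·4 = 20 | 5·3+4·0+1·5 = 20
R: 4·6+1·0 = 24 | 5·0+4·6+1·0 = 24
gcd(4,1,5,4,1) = 1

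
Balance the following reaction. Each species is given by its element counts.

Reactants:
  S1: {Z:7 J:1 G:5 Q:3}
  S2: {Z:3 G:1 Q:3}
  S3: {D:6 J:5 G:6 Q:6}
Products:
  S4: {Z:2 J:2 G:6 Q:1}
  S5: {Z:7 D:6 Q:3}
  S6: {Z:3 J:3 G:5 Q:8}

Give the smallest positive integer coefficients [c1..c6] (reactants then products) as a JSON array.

Coefficients: [5, 6, 4, 5, 4, 5]

Z: 5·7+6·3+4·0 = 53 | 5·2+4·7+5·3 = 53
D: 5·0+6·0+4·6 = 24 | 5·0+4·6+5·0 = 24
J: 5·1+6·0+4·5 = 25 | 5·2+4·0+5·3 = 25
G: 5·5+6·1+4·6 = 55 | 5·6+4·0+5·5 = 55
Q: 5·3+6·3+4·6 = 57 | 5·1+4·3+5·8 = 57
gcd(5,6,4,5,4,5) = 1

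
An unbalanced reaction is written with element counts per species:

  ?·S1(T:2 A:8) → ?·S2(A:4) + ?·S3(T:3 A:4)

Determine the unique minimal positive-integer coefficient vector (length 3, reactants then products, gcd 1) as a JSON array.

Coefficients: [3, 4, 2]

T: 3·2 = 6 | 4·0+2·3 = 6
A: 3·8 = 24 | 4·4+2·4 = 24
gcd(3,4,2) = 1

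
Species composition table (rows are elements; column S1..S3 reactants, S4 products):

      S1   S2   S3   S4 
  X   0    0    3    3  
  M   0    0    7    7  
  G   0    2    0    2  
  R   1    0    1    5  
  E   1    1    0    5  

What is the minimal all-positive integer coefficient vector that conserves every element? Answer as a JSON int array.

X: 4·0+1·0+1·3 = 3 | 1·3 = 3
M: 4·0+1·0+1·7 = 7 | 1·7 = 7
G: 4·0+1·2+1·0 = 2 | 1·2 = 2
R: 4·1+1·0+1·1 = 5 | 1·5 = 5
E: 4·1+1·1+1·0 = 5 | 1·5 = 5
gcd(4,1,1,1) = 1

Coefficients: [4, 1, 1, 1]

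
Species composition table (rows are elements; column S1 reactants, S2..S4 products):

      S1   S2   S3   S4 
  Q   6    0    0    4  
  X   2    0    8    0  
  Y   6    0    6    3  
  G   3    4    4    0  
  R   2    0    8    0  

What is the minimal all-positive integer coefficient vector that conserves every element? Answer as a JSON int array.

Q: 4·6 = 24 | 2·0+1·0+6·4 = 24
X: 4·2 = 8 | 2·0+1·8+6·0 = 8
Y: 4·6 = 24 | 2·0+1·6+6·3 = 24
G: 4·3 = 12 | 2·4+1·4+6·0 = 12
R: 4·2 = 8 | 2·0+1·8+6·0 = 8
gcd(4,2,1,6) = 1

Coefficients: [4, 2, 1, 6]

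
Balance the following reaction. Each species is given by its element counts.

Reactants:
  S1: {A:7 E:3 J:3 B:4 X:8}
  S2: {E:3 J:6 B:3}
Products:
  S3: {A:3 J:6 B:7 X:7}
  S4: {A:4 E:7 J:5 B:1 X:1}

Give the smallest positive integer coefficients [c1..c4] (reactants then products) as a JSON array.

A: 3·7+4·0 = 21 | 3·3+3·4 = 21
E: 3·3+4·3 = 21 | 3·0+3·7 = 21
J: 3·3+4·6 = 33 | 3·6+3·5 = 33
B: 3·4+4·3 = 24 | 3·7+3·1 = 24
X: 3·8+4·0 = 24 | 3·7+3·1 = 24
gcd(3,4,3,3) = 1

Coefficients: [3, 4, 3, 3]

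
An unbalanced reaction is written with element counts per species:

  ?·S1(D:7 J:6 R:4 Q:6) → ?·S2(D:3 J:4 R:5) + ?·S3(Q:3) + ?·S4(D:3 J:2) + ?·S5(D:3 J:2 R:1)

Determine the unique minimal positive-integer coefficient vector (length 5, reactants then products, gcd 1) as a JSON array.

D: 3·7 = 21 | 2·3+6·0+3·3+2·3 = 21
J: 3·6 = 18 | 2·4+6·0+3·2+2·2 = 18
R: 3·4 = 12 | 2·5+6·0+3·0+2·1 = 12
Q: 3·6 = 18 | 2·0+6·3+3·0+2·0 = 18
gcd(3,2,6,3,2) = 1

Coefficients: [3, 2, 6, 3, 2]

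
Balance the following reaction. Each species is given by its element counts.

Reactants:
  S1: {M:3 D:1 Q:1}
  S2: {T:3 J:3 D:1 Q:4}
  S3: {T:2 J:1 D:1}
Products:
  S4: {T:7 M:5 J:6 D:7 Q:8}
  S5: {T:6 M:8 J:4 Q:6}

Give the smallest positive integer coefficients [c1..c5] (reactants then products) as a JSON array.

T: 6·0+4·3+4·2 = 20 | 2·7+1·6 = 20
M: 6·3+4·0+4·0 = 18 | 2·5+1·8 = 18
J: 6·0+4·3+4·1 = 16 | 2·6+1·4 = 16
D: 6·1+4·1+4·1 = 14 | 2·7+1·0 = 14
Q: 6·1+4·4+4·0 = 22 | 2·8+1·6 = 22
gcd(6,4,4,2,1) = 1

Coefficients: [6, 4, 4, 2, 1]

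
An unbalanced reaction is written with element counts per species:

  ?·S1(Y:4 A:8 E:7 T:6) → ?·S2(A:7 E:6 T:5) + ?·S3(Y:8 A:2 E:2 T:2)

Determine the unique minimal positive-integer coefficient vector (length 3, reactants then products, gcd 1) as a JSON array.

Coefficients: [2, 2, 1]

Y: 2·4 = 8 | 2·0+1·8 = 8
A: 2·8 = 16 | 2·7+1·2 = 16
E: 2·7 = 14 | 2·6+1·2 = 14
T: 2·6 = 12 | 2·5+1·2 = 12
gcd(2,2,1) = 1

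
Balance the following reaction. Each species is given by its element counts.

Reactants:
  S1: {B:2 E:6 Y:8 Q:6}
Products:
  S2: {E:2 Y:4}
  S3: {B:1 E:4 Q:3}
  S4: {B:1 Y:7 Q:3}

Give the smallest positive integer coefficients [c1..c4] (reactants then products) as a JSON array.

B: 5·2 = 10 | 3·0+6·1+4·1 = 10
E: 5·6 = 30 | 3·2+6·4+4·0 = 30
Y: 5·8 = 40 | 3·4+6·0+4·7 = 40
Q: 5·6 = 30 | 3·0+6·3+4·3 = 30
gcd(5,3,6,4) = 1

Coefficients: [5, 3, 6, 4]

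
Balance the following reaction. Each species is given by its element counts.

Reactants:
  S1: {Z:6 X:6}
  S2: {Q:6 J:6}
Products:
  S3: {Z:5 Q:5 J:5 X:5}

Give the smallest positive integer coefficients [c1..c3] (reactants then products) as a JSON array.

Z: 5·6+5·0 = 30 | 6·5 = 30
Q: 5·0+5·6 = 30 | 6·5 = 30
J: 5·0+5·6 = 30 | 6·5 = 30
X: 5·6+5·0 = 30 | 6·5 = 30
gcd(5,5,6) = 1

Coefficients: [5, 5, 6]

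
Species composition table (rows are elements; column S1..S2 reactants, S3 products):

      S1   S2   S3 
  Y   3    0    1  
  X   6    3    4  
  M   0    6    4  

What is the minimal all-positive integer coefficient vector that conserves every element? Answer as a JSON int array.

Y: 1·3+2·0 = 3 | 3·1 = 3
X: 1·6+2·3 = 12 | 3·4 = 12
M: 1·0+2·6 = 12 | 3·4 = 12
gcd(1,2,3) = 1

Coefficients: [1, 2, 3]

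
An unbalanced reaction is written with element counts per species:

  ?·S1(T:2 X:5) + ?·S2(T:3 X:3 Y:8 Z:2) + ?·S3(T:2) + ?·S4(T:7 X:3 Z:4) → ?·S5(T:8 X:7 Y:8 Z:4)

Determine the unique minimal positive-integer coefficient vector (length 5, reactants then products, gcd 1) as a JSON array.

T: 2·2+4·3+1·2+2·7 = 32 | 4·8 = 32
X: 2·5+4·3+1·0+2·3 = 28 | 4·7 = 28
Y: 2·0+4·8+1·0+2·0 = 32 | 4·8 = 32
Z: 2·0+4·2+1·0+2·4 = 16 | 4·4 = 16
gcd(2,4,1,2,4) = 1

Coefficients: [2, 4, 1, 2, 4]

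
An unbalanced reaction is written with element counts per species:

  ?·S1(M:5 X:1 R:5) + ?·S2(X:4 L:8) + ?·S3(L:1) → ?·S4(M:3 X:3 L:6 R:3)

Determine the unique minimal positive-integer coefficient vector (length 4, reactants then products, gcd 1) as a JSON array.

M: 3·5+3·0+6·0 = 15 | 5·3 = 15
X: 3·1+3·4+6·0 = 15 | 5·3 = 15
L: 3·0+3·8+6·1 = 30 | 5·6 = 30
R: 3·5+3·0+6·0 = 15 | 5·3 = 15
gcd(3,3,6,5) = 1

Coefficients: [3, 3, 6, 5]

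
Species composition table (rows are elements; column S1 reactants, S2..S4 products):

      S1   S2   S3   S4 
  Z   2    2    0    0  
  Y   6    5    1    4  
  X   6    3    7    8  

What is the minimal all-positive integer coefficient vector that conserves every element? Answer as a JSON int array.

Z: 5·2 = 10 | 5·2+1·0+1·0 = 10
Y: 5·6 = 30 | 5·5+1·1+1·4 = 30
X: 5·6 = 30 | 5·3+1·7+1·8 = 30
gcd(5,5,1,1) = 1

Coefficients: [5, 5, 1, 1]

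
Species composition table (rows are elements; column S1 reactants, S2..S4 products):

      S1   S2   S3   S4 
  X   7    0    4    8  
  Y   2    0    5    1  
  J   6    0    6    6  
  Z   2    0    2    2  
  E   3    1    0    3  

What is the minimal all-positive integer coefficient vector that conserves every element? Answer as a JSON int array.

Coefficients: [4, 3, 1, 3]

X: 4·7 = 28 | 3·0+1·4+3·8 = 28
Y: 4·2 = 8 | 3·0+1·5+3·1 = 8
J: 4·6 = 24 | 3·0+1·6+3·6 = 24
Z: 4·2 = 8 | 3·0+1·2+3·2 = 8
E: 4·3 = 12 | 3·1+1·0+3·3 = 12
gcd(4,3,1,3) = 1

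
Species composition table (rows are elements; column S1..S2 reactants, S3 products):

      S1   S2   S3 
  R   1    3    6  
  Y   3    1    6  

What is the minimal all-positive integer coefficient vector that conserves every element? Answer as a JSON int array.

R: 3·1+3·3 = 12 | 2·6 = 12
Y: 3·3+3·1 = 12 | 2·6 = 12
gcd(3,3,2) = 1

Coefficients: [3, 3, 2]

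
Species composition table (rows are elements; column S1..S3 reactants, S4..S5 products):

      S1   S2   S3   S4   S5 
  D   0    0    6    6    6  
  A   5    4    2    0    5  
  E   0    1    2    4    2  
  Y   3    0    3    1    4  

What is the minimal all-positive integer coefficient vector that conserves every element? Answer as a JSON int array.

D: 1·0+2·0+6·6 = 36 | 1·6+5·6 = 36
A: 1·5+2·4+6·2 = 25 | 1·0+5·5 = 25
E: 1·0+2·1+6·2 = 14 | 1·4+5·2 = 14
Y: 1·3+2·0+6·3 = 21 | 1·1+5·4 = 21
gcd(1,2,6,1,5) = 1

Coefficients: [1, 2, 6, 1, 5]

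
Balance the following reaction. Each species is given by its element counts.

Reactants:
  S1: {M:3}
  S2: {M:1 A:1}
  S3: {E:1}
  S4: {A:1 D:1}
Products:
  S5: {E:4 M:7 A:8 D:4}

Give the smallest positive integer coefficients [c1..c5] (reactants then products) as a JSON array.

Coefficients: [1, 4, 4, 4, 1]

E: 1·0+4·0+4·1+4·0 = 4 | 1·4 = 4
M: 1·3+4·1+4·0+4·0 = 7 | 1·7 = 7
A: 1·0+4·1+4·0+4·1 = 8 | 1·8 = 8
D: 1·0+4·0+4·0+4·1 = 4 | 1·4 = 4
gcd(1,4,4,4,1) = 1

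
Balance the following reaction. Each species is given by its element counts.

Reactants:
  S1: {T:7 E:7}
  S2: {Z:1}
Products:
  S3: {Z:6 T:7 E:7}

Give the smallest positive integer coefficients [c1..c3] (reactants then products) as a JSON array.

Z: 1·0+6·1 = 6 | 1·6 = 6
T: 1·7+6·0 = 7 | 1·7 = 7
E: 1·7+6·0 = 7 | 1·7 = 7
gcd(1,6,1) = 1

Coefficients: [1, 6, 1]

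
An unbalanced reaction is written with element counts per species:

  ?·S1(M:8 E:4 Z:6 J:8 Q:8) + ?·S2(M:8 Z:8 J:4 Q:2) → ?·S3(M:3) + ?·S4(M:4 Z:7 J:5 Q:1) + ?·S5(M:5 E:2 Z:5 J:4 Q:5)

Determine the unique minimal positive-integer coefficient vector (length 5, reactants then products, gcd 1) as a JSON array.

Coefficients: [3, 5, 6, 4, 6]

M: 3·8+5·8 = 64 | 6·3+4·4+6·5 = 64
E: 3·4+5·0 = 12 | 6·0+4·0+6·2 = 12
Z: 3·6+5·8 = 58 | 6·0+4·7+6·5 = 58
J: 3·8+5·4 = 44 | 6·0+4·5+6·4 = 44
Q: 3·8+5·2 = 34 | 6·0+4·1+6·5 = 34
gcd(3,5,6,4,6) = 1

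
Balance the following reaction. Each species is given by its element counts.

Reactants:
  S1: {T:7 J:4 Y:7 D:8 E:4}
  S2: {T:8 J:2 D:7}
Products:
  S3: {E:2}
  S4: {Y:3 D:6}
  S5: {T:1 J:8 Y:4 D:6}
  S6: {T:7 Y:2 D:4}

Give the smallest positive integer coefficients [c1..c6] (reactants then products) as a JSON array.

Coefficients: [3, 2, 6, 1, 2, 5]

T: 3·7+2·8 = 37 | 6·0+1·0+2·1+5·7 = 37
J: 3·4+2·2 = 16 | 6·0+1·0+2·8+5·0 = 16
Y: 3·7+2·0 = 21 | 6·0+1·3+2·4+5·2 = 21
D: 3·8+2·7 = 38 | 6·0+1·6+2·6+5·4 = 38
E: 3·4+2·0 = 12 | 6·2+1·0+2·0+5·0 = 12
gcd(3,2,6,1,2,5) = 1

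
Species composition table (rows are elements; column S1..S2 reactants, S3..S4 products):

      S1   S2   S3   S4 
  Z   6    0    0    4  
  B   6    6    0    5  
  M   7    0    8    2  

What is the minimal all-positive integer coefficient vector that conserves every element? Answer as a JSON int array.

Z: 4·6+1·0 = 24 | 2·0+6·4 = 24
B: 4·6+1·6 = 30 | 2·0+6·5 = 30
M: 4·7+1·0 = 28 | 2·8+6·2 = 28
gcd(4,1,2,6) = 1

Coefficients: [4, 1, 2, 6]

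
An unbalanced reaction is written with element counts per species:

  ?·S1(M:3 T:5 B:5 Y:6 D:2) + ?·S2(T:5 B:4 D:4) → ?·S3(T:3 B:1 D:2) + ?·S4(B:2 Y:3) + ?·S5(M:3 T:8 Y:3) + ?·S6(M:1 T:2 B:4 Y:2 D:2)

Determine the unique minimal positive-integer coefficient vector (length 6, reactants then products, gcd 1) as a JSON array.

Coefficients: [3, 4, 5, 1, 1, 6]

M: 3·3+4·0 = 9 | 5·0+1·0+1·3+6·1 = 9
T: 3·5+4·5 = 35 | 5·3+1·0+1·8+6·2 = 35
B: 3·5+4·4 = 31 | 5·1+1·2+1·0+6·4 = 31
Y: 3·6+4·0 = 18 | 5·0+1·3+1·3+6·2 = 18
D: 3·2+4·4 = 22 | 5·2+1·0+1·0+6·2 = 22
gcd(3,4,5,1,1,6) = 1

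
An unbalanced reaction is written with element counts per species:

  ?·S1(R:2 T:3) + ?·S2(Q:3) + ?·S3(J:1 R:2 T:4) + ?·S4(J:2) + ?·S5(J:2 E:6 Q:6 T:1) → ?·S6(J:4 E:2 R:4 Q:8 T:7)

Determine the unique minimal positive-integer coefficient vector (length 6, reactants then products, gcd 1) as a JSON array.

J: 4·0+6·0+2·1+4·2+1·2 = 12 | 3·4 = 12
E: 4·0+6·0+2·0+4·0+1·6 = 6 | 3·2 = 6
R: 4·2+6·0+2·2+4·0+1·0 = 12 | 3·4 = 12
Q: 4·0+6·3+2·0+4·0+1·6 = 24 | 3·8 = 24
T: 4·3+6·0+2·4+4·0+1·1 = 21 | 3·7 = 21
gcd(4,6,2,4,1,3) = 1

Coefficients: [4, 6, 2, 4, 1, 3]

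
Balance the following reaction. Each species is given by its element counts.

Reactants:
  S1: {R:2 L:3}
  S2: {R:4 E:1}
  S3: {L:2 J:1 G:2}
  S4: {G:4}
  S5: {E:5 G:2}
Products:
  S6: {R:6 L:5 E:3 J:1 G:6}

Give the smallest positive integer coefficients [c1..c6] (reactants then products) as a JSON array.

Coefficients: [5, 5, 5, 4, 2, 5]

R: 5·2+5·4+5·0+4·0+2·0 = 30 | 5·6 = 30
L: 5·3+5·0+5·2+4·0+2·0 = 25 | 5·5 = 25
E: 5·0+5·1+5·0+4·0+2·5 = 15 | 5·3 = 15
J: 5·0+5·0+5·1+4·0+2·0 = 5 | 5·1 = 5
G: 5·0+5·0+5·2+4·4+2·2 = 30 | 5·6 = 30
gcd(5,5,5,4,2,5) = 1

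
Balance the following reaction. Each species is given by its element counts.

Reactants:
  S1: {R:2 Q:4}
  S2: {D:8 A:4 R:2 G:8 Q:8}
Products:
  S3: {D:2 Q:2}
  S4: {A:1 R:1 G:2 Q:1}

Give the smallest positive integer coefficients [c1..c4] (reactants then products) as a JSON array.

D: 1·0+1·8 = 8 | 4·2+4·0 = 8
A: 1·0+1·4 = 4 | 4·0+4·1 = 4
R: 1·2+1·2 = 4 | 4·0+4·1 = 4
G: 1·0+1·8 = 8 | 4·0+4·2 = 8
Q: 1·4+1·8 = 12 | 4·2+4·1 = 12
gcd(1,1,4,4) = 1

Coefficients: [1, 1, 4, 4]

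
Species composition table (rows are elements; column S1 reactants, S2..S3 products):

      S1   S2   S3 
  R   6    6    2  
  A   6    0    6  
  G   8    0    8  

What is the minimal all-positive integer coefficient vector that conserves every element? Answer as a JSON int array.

R: 3·6 = 18 | 2·6+3·2 = 18
A: 3·6 = 18 | 2·0+3·6 = 18
G: 3·8 = 24 | 2·0+3·8 = 24
gcd(3,2,3) = 1

Coefficients: [3, 2, 3]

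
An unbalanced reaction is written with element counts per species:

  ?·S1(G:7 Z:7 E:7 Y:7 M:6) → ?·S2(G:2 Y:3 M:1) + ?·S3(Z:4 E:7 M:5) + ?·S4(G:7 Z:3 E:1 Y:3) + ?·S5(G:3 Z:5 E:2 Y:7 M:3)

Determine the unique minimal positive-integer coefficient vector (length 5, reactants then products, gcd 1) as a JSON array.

G: 5·7 = 35 | 4·2+4·0+3·7+2·3 = 35
Z: 5·7 = 35 | 4·0+4·4+3·3+2·5 = 35
E: 5·7 = 35 | 4·0+4·7+3·1+2·2 = 35
Y: 5·7 = 35 | 4·3+4·0+3·3+2·7 = 35
M: 5·6 = 30 | 4·1+4·5+3·0+2·3 = 30
gcd(5,4,4,3,2) = 1

Coefficients: [5, 4, 4, 3, 2]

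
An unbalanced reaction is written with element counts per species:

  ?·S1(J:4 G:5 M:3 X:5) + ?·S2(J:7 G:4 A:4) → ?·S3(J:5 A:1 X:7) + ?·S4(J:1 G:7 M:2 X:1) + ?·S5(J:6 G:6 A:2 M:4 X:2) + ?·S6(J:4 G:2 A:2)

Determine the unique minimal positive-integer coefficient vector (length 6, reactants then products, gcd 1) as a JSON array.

Coefficients: [4, 4, 2, 2, 2, 5]

J: 4·4+4·7 = 44 | 2·5+2·1+2·6+5·4 = 44
G: 4·5+4·4 = 36 | 2·0+2·7+2·6+5·2 = 36
A: 4·0+4·4 = 16 | 2·1+2·0+2·2+5·2 = 16
M: 4·3+4·0 = 12 | 2·0+2·2+2·4+5·0 = 12
X: 4·5+4·0 = 20 | 2·7+2·1+2·2+5·0 = 20
gcd(4,4,2,2,2,5) = 1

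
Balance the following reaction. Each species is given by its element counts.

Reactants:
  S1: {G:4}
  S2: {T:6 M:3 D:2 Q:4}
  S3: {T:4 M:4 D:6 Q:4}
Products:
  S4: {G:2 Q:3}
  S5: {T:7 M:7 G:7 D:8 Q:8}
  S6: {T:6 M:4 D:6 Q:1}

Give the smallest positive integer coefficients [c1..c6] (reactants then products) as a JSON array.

T: 5·0+2·6+5·4 = 32 | 3·0+2·7+3·6 = 32
M: 5·0+2·3+5·4 = 26 | 3·0+2·7+3·4 = 26
G: 5·4+2·0+5·0 = 20 | 3·2+2·7+3·0 = 20
D: 5·0+2·2+5·6 = 34 | 3·0+2·8+3·6 = 34
Q: 5·0+2·4+5·4 = 28 | 3·3+2·8+3·1 = 28
gcd(5,2,5,3,2,3) = 1

Coefficients: [5, 2, 5, 3, 2, 3]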